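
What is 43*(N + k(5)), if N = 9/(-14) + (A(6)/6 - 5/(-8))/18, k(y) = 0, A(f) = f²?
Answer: -11911/1008 ≈ -11.816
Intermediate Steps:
N = -277/1008 (N = 9/(-14) + (6²/6 - 5/(-8))/18 = 9*(-1/14) + (36*(⅙) - 5*(-⅛))*(1/18) = -9/14 + (6 + 5/8)*(1/18) = -9/14 + (53/8)*(1/18) = -9/14 + 53/144 = -277/1008 ≈ -0.27480)
43*(N + k(5)) = 43*(-277/1008 + 0) = 43*(-277/1008) = -11911/1008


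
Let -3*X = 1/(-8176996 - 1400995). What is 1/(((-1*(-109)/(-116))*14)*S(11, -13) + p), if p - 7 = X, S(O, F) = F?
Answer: 1666570434/296678271283 ≈ 0.0056174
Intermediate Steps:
X = 1/28733973 (X = -1/(3*(-8176996 - 1400995)) = -1/3/(-9577991) = -1/3*(-1/9577991) = 1/28733973 ≈ 3.4802e-8)
p = 201137812/28733973 (p = 7 + 1/28733973 = 201137812/28733973 ≈ 7.0000)
1/(((-1*(-109)/(-116))*14)*S(11, -13) + p) = 1/(((-1*(-109)/(-116))*14)*(-13) + 201137812/28733973) = 1/(((109*(-1/116))*14)*(-13) + 201137812/28733973) = 1/(-109/116*14*(-13) + 201137812/28733973) = 1/(-763/58*(-13) + 201137812/28733973) = 1/(9919/58 + 201137812/28733973) = 1/(296678271283/1666570434) = 1666570434/296678271283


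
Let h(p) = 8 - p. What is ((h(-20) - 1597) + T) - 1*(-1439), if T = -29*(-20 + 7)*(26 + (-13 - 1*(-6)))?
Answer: 7033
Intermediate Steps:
T = 7163 (T = -(-377)*(26 + (-13 + 6)) = -(-377)*(26 - 7) = -(-377)*19 = -29*(-247) = 7163)
((h(-20) - 1597) + T) - 1*(-1439) = (((8 - 1*(-20)) - 1597) + 7163) - 1*(-1439) = (((8 + 20) - 1597) + 7163) + 1439 = ((28 - 1597) + 7163) + 1439 = (-1569 + 7163) + 1439 = 5594 + 1439 = 7033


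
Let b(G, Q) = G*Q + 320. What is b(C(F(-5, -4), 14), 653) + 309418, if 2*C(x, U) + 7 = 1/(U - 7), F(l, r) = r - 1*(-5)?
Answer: 2152494/7 ≈ 3.0750e+5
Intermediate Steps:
F(l, r) = 5 + r (F(l, r) = r + 5 = 5 + r)
C(x, U) = -7/2 + 1/(2*(-7 + U)) (C(x, U) = -7/2 + 1/(2*(U - 7)) = -7/2 + 1/(2*(-7 + U)))
b(G, Q) = 320 + G*Q
b(C(F(-5, -4), 14), 653) + 309418 = (320 + ((50 - 7*14)/(2*(-7 + 14)))*653) + 309418 = (320 + ((½)*(50 - 98)/7)*653) + 309418 = (320 + ((½)*(⅐)*(-48))*653) + 309418 = (320 - 24/7*653) + 309418 = (320 - 15672/7) + 309418 = -13432/7 + 309418 = 2152494/7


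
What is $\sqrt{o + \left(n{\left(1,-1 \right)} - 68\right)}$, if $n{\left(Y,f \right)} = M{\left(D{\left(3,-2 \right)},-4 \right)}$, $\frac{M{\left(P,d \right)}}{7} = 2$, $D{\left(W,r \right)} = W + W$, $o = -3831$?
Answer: $i \sqrt{3885} \approx 62.33 i$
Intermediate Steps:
$D{\left(W,r \right)} = 2 W$
$M{\left(P,d \right)} = 14$ ($M{\left(P,d \right)} = 7 \cdot 2 = 14$)
$n{\left(Y,f \right)} = 14$
$\sqrt{o + \left(n{\left(1,-1 \right)} - 68\right)} = \sqrt{-3831 + \left(14 - 68\right)} = \sqrt{-3831 - 54} = \sqrt{-3885} = i \sqrt{3885}$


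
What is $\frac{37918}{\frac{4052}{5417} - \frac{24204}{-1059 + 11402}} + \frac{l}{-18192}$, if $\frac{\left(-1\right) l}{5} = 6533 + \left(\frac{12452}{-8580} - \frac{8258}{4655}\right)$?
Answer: $- \frac{43849314826842868807}{1841303365666128} \approx -23814.0$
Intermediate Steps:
$l = - \frac{1185447950}{36309}$ ($l = - 5 \left(6533 + \left(\frac{12452}{-8580} - \frac{8258}{4655}\right)\right) = - 5 \left(6533 + \left(12452 \left(- \frac{1}{8580}\right) - \frac{8258}{4655}\right)\right) = - 5 \left(6533 - \frac{117107}{36309}\right) = \left(-5\right) \frac{237089590}{36309} = - \frac{1185447950}{36309} \approx -32649.0$)
$\frac{37918}{\frac{4052}{5417} - \frac{24204}{-1059 + 11402}} + \frac{l}{-18192} = \frac{37918}{\frac{4052}{5417} - \frac{24204}{-1059 + 11402}} - \frac{1185447950}{36309 \left(-18192\right)} = \frac{37918}{4052 \cdot \frac{1}{5417} - \frac{24204}{10343}} - - \frac{592723975}{330266664} = \frac{37918}{\frac{4052}{5417} - \frac{24204}{10343}} + \frac{592723975}{330266664} = \frac{37918}{- \frac{89203232}{56028031}} + \frac{592723975}{330266664} = 37918 \left(- \frac{56028031}{89203232}\right) + \frac{592723975}{330266664} = - \frac{1062235439729}{44601616} + \frac{592723975}{330266664} = - \frac{43849314826842868807}{1841303365666128}$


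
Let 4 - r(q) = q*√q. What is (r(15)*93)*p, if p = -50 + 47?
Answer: -1116 + 4185*√15 ≈ 15092.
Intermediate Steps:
p = -3
r(q) = 4 - q^(3/2) (r(q) = 4 - q*√q = 4 - q^(3/2))
(r(15)*93)*p = ((4 - 15^(3/2))*93)*(-3) = ((4 - 15*√15)*93)*(-3) = (372 - 1395*√15)*(-3) = -1116 + 4185*√15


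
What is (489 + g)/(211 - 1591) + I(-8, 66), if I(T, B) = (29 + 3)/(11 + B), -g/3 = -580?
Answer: -42491/35420 ≈ -1.1996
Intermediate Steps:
g = 1740 (g = -3*(-580) = 1740)
I(T, B) = 32/(11 + B)
(489 + g)/(211 - 1591) + I(-8, 66) = (489 + 1740)/(211 - 1591) + 32/(11 + 66) = 2229/(-1380) + 32/77 = 2229*(-1/1380) + 32*(1/77) = -743/460 + 32/77 = -42491/35420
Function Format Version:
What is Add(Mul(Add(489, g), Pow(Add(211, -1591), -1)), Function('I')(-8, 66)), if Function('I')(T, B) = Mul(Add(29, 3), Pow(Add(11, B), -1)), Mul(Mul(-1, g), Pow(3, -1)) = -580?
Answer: Rational(-42491, 35420) ≈ -1.1996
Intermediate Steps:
g = 1740 (g = Mul(-3, -580) = 1740)
Function('I')(T, B) = Mul(32, Pow(Add(11, B), -1))
Add(Mul(Add(489, g), Pow(Add(211, -1591), -1)), Function('I')(-8, 66)) = Add(Mul(Add(489, 1740), Pow(Add(211, -1591), -1)), Mul(32, Pow(Add(11, 66), -1))) = Add(Mul(2229, Pow(-1380, -1)), Mul(32, Pow(77, -1))) = Add(Mul(2229, Rational(-1, 1380)), Mul(32, Rational(1, 77))) = Add(Rational(-743, 460), Rational(32, 77)) = Rational(-42491, 35420)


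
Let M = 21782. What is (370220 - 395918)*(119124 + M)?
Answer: -3621002388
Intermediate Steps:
(370220 - 395918)*(119124 + M) = (370220 - 395918)*(119124 + 21782) = -25698*140906 = -3621002388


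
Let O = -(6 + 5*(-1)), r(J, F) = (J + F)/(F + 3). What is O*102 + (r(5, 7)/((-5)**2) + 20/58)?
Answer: -368326/3625 ≈ -101.61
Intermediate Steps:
r(J, F) = (F + J)/(3 + F)
O = -1 (O = -(6 - 5) = -1*1 = -1)
O*102 + (r(5, 7)/((-5)**2) + 20/58) = -1*102 + (((7 + 5)/(3 + 7))/((-5)**2) + 20/58) = -102 + ((12/10)/25 + 20*(1/58)) = -102 + (((1/10)*12)*(1/25) + 10/29) = -102 + ((6/5)*(1/25) + 10/29) = -102 + (6/125 + 10/29) = -102 + 1424/3625 = -368326/3625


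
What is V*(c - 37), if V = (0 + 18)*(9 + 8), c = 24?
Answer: -3978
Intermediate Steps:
V = 306 (V = 18*17 = 306)
V*(c - 37) = 306*(24 - 37) = 306*(-13) = -3978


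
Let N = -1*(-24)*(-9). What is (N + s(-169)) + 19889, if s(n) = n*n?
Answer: 48234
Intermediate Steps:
s(n) = n**2
N = -216 (N = 24*(-9) = -216)
(N + s(-169)) + 19889 = (-216 + (-169)**2) + 19889 = (-216 + 28561) + 19889 = 28345 + 19889 = 48234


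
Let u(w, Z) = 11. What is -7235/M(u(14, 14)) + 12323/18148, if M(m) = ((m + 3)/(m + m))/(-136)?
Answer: 196426053141/127036 ≈ 1.5462e+6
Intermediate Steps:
M(m) = -(3 + m)/(272*m) (M(m) = ((3 + m)/((2*m)))*(-1/136) = ((3 + m)*(1/(2*m)))*(-1/136) = ((3 + m)/(2*m))*(-1/136) = -(3 + m)/(272*m))
-7235/M(u(14, 14)) + 12323/18148 = -7235*2992/(-3 - 1*11) + 12323/18148 = -7235*2992/(-3 - 11) + 12323*(1/18148) = -7235/((1/272)*(1/11)*(-14)) + 12323/18148 = -7235/(-7/1496) + 12323/18148 = -7235*(-1496/7) + 12323/18148 = 10823560/7 + 12323/18148 = 196426053141/127036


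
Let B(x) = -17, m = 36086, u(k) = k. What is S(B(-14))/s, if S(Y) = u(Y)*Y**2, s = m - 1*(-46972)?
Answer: -4913/83058 ≈ -0.059151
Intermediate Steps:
s = 83058 (s = 36086 - 1*(-46972) = 36086 + 46972 = 83058)
S(Y) = Y**3 (S(Y) = Y*Y**2 = Y**3)
S(B(-14))/s = (-17)**3/83058 = -4913*1/83058 = -4913/83058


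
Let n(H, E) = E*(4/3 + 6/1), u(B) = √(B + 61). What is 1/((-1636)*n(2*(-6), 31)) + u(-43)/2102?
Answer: -3/1115752 + 3*√2/2102 ≈ 0.0020157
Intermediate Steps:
u(B) = √(61 + B)
n(H, E) = 22*E/3 (n(H, E) = E*(4*(⅓) + 6*1) = E*(4/3 + 6) = E*(22/3) = 22*E/3)
1/((-1636)*n(2*(-6), 31)) + u(-43)/2102 = 1/((-1636)*(((22/3)*31))) + √(61 - 43)/2102 = -1/(1636*682/3) + √18*(1/2102) = -1/1636*3/682 + (3*√2)*(1/2102) = -3/1115752 + 3*√2/2102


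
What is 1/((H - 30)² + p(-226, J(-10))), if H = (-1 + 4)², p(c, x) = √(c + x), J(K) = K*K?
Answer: 7/3089 - I*√14/64869 ≈ 0.0022661 - 5.768e-5*I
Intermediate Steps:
J(K) = K²
H = 9 (H = 3² = 9)
1/((H - 30)² + p(-226, J(-10))) = 1/((9 - 30)² + √(-226 + (-10)²)) = 1/((-21)² + √(-226 + 100)) = 1/(441 + √(-126)) = 1/(441 + 3*I*√14)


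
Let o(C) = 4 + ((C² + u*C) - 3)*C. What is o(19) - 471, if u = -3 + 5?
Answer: 7057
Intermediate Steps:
u = 2
o(C) = 4 + C*(-3 + C² + 2*C) (o(C) = 4 + ((C² + 2*C) - 3)*C = 4 + (-3 + C² + 2*C)*C = 4 + C*(-3 + C² + 2*C))
o(19) - 471 = (4 + 19³ - 3*19 + 2*19²) - 471 = (4 + 6859 - 57 + 2*361) - 471 = (4 + 6859 - 57 + 722) - 471 = 7528 - 471 = 7057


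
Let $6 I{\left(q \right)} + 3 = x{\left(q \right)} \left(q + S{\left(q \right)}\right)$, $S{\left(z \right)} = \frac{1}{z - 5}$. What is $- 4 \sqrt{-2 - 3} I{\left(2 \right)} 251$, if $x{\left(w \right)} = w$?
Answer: $- \frac{502 i \sqrt{5}}{9} \approx - 124.72 i$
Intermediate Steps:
$S{\left(z \right)} = \frac{1}{-5 + z}$
$I{\left(q \right)} = - \frac{1}{2} + \frac{q \left(q + \frac{1}{-5 + q}\right)}{6}$
$- 4 \sqrt{-2 - 3} I{\left(2 \right)} 251 = - 4 \sqrt{-2 - 3} \frac{2 + \left(-5 + 2\right) \left(-3 + 2^{2}\right)}{6 \left(-5 + 2\right)} 251 = - 4 \sqrt{-5} \frac{2 - 3 \left(-3 + 4\right)}{6 \left(-3\right)} 251 = - 4 i \sqrt{5} \cdot \frac{1}{6} \left(- \frac{1}{3}\right) \left(2 - 3\right) 251 = - 4 i \sqrt{5} \cdot \frac{1}{6} \left(- \frac{1}{3}\right) \left(-1\right) 251 = - 4 i \sqrt{5} \cdot \frac{1}{18} \cdot 251 = - \frac{2 i \sqrt{5}}{9} \cdot 251 = - \frac{502 i \sqrt{5}}{9}$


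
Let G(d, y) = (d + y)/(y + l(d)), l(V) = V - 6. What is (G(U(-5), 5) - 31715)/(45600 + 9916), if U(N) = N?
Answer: -31715/55516 ≈ -0.57128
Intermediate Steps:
l(V) = -6 + V
G(d, y) = (d + y)/(-6 + d + y) (G(d, y) = (d + y)/(y + (-6 + d)) = (d + y)/(-6 + d + y))
(G(U(-5), 5) - 31715)/(45600 + 9916) = ((-5 + 5)/(-6 - 5 + 5) - 31715)/(45600 + 9916) = (0/(-6) - 31715)/55516 = (-⅙*0 - 31715)*(1/55516) = (0 - 31715)*(1/55516) = -31715*1/55516 = -31715/55516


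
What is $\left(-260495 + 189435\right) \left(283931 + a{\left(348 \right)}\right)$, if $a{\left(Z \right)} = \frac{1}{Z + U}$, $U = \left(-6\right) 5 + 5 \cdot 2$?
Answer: $- \frac{1654443240285}{82} \approx -2.0176 \cdot 10^{10}$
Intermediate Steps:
$U = -20$ ($U = -30 + 10 = -20$)
$a{\left(Z \right)} = \frac{1}{-20 + Z}$ ($a{\left(Z \right)} = \frac{1}{Z - 20} = \frac{1}{-20 + Z}$)
$\left(-260495 + 189435\right) \left(283931 + a{\left(348 \right)}\right) = \left(-260495 + 189435\right) \left(283931 + \frac{1}{-20 + 348}\right) = - 71060 \left(283931 + \frac{1}{328}\right) = \left(-71060\right) \frac{93129369}{328} = - \frac{1654443240285}{82}$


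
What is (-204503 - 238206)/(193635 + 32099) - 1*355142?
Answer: -80168066937/225734 ≈ -3.5514e+5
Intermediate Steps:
(-204503 - 238206)/(193635 + 32099) - 1*355142 = -442709/225734 - 355142 = -80168066937/225734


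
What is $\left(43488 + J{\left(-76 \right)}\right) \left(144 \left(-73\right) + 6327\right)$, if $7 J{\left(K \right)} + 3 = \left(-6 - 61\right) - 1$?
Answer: $- \frac{1273683825}{7} \approx -1.8195 \cdot 10^{8}$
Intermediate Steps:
$J{\left(K \right)} = - \frac{71}{7}$ ($J{\left(K \right)} = - \frac{3}{7} + \frac{\left(-6 - 61\right) - 1}{7} = - \frac{3}{7} + \frac{-67 - 1}{7} = - \frac{3}{7} + \frac{1}{7} \left(-68\right) = - \frac{3}{7} - \frac{68}{7} = - \frac{71}{7}$)
$\left(43488 + J{\left(-76 \right)}\right) \left(144 \left(-73\right) + 6327\right) = \left(43488 - \frac{71}{7}\right) \left(144 \left(-73\right) + 6327\right) = \frac{304345 \left(-10512 + 6327\right)}{7} = \frac{304345}{7} \left(-4185\right) = - \frac{1273683825}{7}$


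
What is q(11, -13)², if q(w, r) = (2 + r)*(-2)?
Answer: 484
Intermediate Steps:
q(w, r) = -4 - 2*r
q(11, -13)² = (-4 - 2*(-13))² = (-4 + 26)² = 22² = 484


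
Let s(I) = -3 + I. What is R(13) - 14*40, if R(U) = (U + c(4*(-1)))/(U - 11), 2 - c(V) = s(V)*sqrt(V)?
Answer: -1105/2 + 7*I ≈ -552.5 + 7.0*I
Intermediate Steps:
c(V) = 2 - sqrt(V)*(-3 + V) (c(V) = 2 - (-3 + V)*sqrt(V) = 2 - sqrt(V)*(-3 + V))
R(U) = (2 + U + 14*I)/(-11 + U) (R(U) = (U + (2 + sqrt(4*(-1))*(3 - 4*(-1))))/(U - 11) = (U + (2 + sqrt(-4)*(3 - 1*(-4))))/(-11 + U) = (U + (2 + (2*I)*(3 + 4)))/(-11 + U) = (U + (2 + (2*I)*7))/(-11 + U) = (U + (2 + 14*I))/(-11 + U) = (2 + U + 14*I)/(-11 + U))
R(13) - 14*40 = (2 + 13 + 14*I)/(-11 + 13) - 14*40 = (15 + 14*I)/2 - 560 = (15/2 + 7*I) - 560 = -1105/2 + 7*I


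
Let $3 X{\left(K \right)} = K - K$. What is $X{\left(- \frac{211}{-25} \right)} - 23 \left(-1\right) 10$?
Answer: $230$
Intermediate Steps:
$X{\left(K \right)} = 0$ ($X{\left(K \right)} = \frac{K - K}{3} = \frac{1}{3} \cdot 0 = 0$)
$X{\left(- \frac{211}{-25} \right)} - 23 \left(-1\right) 10 = 0 - 23 \left(-1\right) 10 = 0 - \left(-23\right) 10 = 0 - -230 = 0 + 230 = 230$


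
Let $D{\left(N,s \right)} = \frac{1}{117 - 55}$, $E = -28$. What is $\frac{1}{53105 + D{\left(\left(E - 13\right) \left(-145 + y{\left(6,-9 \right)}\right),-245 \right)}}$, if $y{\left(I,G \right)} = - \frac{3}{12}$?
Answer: $\frac{62}{3292511} \approx 1.8831 \cdot 10^{-5}$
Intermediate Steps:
$y{\left(I,G \right)} = - \frac{1}{4}$ ($y{\left(I,G \right)} = \left(-3\right) \frac{1}{12} = - \frac{1}{4}$)
$D{\left(N,s \right)} = \frac{1}{62}$
$\frac{1}{53105 + D{\left(\left(E - 13\right) \left(-145 + y{\left(6,-9 \right)}\right),-245 \right)}} = \frac{1}{53105 + \frac{1}{62}} = \frac{1}{\frac{3292511}{62}} = \frac{62}{3292511}$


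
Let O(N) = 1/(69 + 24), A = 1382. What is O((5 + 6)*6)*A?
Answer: 1382/93 ≈ 14.860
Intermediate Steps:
O(N) = 1/93
O((5 + 6)*6)*A = (1/93)*1382 = 1382/93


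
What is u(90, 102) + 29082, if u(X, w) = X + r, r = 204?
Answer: 29376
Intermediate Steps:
u(X, w) = 204 + X (u(X, w) = X + 204 = 204 + X)
u(90, 102) + 29082 = (204 + 90) + 29082 = 294 + 29082 = 29376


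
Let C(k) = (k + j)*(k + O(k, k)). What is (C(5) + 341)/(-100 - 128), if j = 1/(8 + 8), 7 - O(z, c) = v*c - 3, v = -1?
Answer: -1769/912 ≈ -1.9397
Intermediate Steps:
O(z, c) = 10 + c (O(z, c) = 7 - (-c - 3) = 7 - (-3 - c) = 7 + (3 + c) = 10 + c)
j = 1/16 ≈ 0.062500
C(k) = (10 + 2*k)*(1/16 + k) (C(k) = (k + 1/16)*(k + (10 + k)) = (1/16 + k)*(10 + 2*k) = (10 + 2*k)*(1/16 + k))
(C(5) + 341)/(-100 - 128) = ((5/8 + 2*5² + (81/8)*5) + 341)/(-100 - 128) = ((5/8 + 2*25 + 405/8) + 341)/(-228) = ((5/8 + 50 + 405/8) + 341)*(-1/228) = (405/4 + 341)*(-1/228) = (1769/4)*(-1/228) = -1769/912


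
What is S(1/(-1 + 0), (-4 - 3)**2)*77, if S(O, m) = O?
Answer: -77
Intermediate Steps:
S(1/(-1 + 0), (-4 - 3)**2)*77 = 77/(-1 + 0) = 77/(-1) = -1*77 = -77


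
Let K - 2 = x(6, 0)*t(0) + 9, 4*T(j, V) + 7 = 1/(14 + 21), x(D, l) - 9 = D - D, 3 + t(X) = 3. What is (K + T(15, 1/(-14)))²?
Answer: 104976/1225 ≈ 85.695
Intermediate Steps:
t(X) = 0 (t(X) = -3 + 3 = 0)
x(D, l) = 9 (x(D, l) = 9 + (D - D) = 9 + 0 = 9)
T(j, V) = -61/35 (T(j, V) = -7/4 + 1/(4*(14 + 21)) = -7/4 + (¼)/35 = -7/4 + (¼)*(1/35) = -7/4 + 1/140 = -61/35)
K = 11 (K = 2 + (9*0 + 9) = 2 + (0 + 9) = 2 + 9 = 11)
(K + T(15, 1/(-14)))² = (11 - 61/35)² = (324/35)² = 104976/1225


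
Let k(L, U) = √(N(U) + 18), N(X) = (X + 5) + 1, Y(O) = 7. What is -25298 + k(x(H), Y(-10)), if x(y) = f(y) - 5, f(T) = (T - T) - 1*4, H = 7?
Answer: -25298 + √31 ≈ -25292.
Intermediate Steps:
f(T) = -4 (f(T) = 0 - 4 = -4)
N(X) = 6 + X (N(X) = (5 + X) + 1 = 6 + X)
x(y) = -9 (x(y) = -4 - 5 = -9)
k(L, U) = √(24 + U) (k(L, U) = √((6 + U) + 18) = √(24 + U))
-25298 + k(x(H), Y(-10)) = -25298 + √(24 + 7) = -25298 + √31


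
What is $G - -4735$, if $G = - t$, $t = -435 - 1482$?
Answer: $6652$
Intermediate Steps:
$t = -1917$ ($t = -435 - 1482 = -1917$)
$G = 1917$ ($G = \left(-1\right) \left(-1917\right) = 1917$)
$G - -4735 = 1917 - -4735 = 1917 + 4735 = 6652$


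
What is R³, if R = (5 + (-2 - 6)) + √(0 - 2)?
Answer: -9 + 25*I*√2 ≈ -9.0 + 35.355*I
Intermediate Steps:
R = -3 + I*√2 (R = (5 - 8) + √(-2) = -3 + I*√2 ≈ -3.0 + 1.4142*I)
R³ = (-3 + I*√2)³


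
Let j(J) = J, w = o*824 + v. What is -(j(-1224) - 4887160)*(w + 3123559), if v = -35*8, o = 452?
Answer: 17088455935168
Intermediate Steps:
v = -280
w = 372168 (w = 452*824 - 280 = 372448 - 280 = 372168)
-(j(-1224) - 4887160)*(w + 3123559) = -(-1224 - 4887160)*(372168 + 3123559) = -(-4888384)*3495727 = -1*(-17088455935168) = 17088455935168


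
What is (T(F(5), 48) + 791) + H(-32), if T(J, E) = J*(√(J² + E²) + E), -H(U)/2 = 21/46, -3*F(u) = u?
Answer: 16332/23 - 5*√20761/9 ≈ 630.04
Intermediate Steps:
F(u) = -u/3
H(U) = -21/23 (H(U) = -42/46 = -2*21/46 = -21/23)
T(J, E) = J*(E + √(E² + J²)) (T(J, E) = J*(√(E² + J²) + E) = J*(E + √(E² + J²)))
(T(F(5), 48) + 791) + H(-32) = ((-⅓*5)*(48 + √(48² + (-⅓*5)²)) + 791) - 21/23 = (-5*(48 + √(2304 + (-5/3)²))/3 + 791) - 21/23 = (-5*(48 + √(2304 + 25/9))/3 + 791) - 21/23 = (-5*(48 + √(20761/9))/3 + 791) - 21/23 = (-5*(48 + √20761/3)/3 + 791) - 21/23 = ((-80 - 5*√20761/9) + 791) - 21/23 = (711 - 5*√20761/9) - 21/23 = 16332/23 - 5*√20761/9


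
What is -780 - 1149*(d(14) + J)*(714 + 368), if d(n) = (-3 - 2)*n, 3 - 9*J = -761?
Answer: -55532744/3 ≈ -1.8511e+7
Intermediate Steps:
J = 764/9 (J = ⅓ - ⅑*(-761) = ⅓ + 761/9 = 764/9 ≈ 84.889)
d(n) = -5*n
-780 - 1149*(d(14) + J)*(714 + 368) = -780 - 1149*(-5*14 + 764/9)*(714 + 368) = -780 - 1149*(-70 + 764/9)*1082 = -780 - 51322*1082/3 = -780 - 1149*144988/9 = -780 - 55530404/3 = -55532744/3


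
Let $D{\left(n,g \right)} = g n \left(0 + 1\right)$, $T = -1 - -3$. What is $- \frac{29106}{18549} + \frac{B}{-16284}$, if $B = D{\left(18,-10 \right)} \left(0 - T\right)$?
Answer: $- \frac{1483456}{932259} \approx -1.5912$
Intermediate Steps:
$T = 2$ ($T = -1 + 3 = 2$)
$D{\left(n,g \right)} = g n$ ($D{\left(n,g \right)} = g n 1 = g n$)
$B = 360$ ($B = \left(-10\right) 18 \left(0 - 2\right) = - 180 \left(0 - 2\right) = \left(-180\right) \left(-2\right) = 360$)
$- \frac{29106}{18549} + \frac{B}{-16284} = - \frac{29106}{18549} + \frac{360}{-16284} = \left(-29106\right) \frac{1}{18549} + 360 \left(- \frac{1}{16284}\right) = - \frac{1078}{687} - \frac{30}{1357} = - \frac{1483456}{932259}$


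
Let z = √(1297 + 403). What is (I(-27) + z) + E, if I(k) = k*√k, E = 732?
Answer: 732 + 10*√17 - 81*I*√3 ≈ 773.23 - 140.3*I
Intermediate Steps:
z = 10*√17 (z = √1700 = 10*√17 ≈ 41.231)
I(k) = k^(3/2)
(I(-27) + z) + E = ((-27)^(3/2) + 10*√17) + 732 = (-81*I*√3 + 10*√17) + 732 = (10*√17 - 81*I*√3) + 732 = 732 + 10*√17 - 81*I*√3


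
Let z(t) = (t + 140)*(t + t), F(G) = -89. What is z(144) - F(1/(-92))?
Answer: 81881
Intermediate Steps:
z(t) = 2*t*(140 + t) (z(t) = (140 + t)*(2*t) = 2*t*(140 + t))
z(144) - F(1/(-92)) = 2*144*(140 + 144) - 1*(-89) = 2*144*284 + 89 = 81792 + 89 = 81881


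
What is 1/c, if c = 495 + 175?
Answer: 1/670 ≈ 0.0014925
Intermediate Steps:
c = 670
1/c = 1/670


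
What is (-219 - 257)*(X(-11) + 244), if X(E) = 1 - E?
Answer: -121856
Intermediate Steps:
(-219 - 257)*(X(-11) + 244) = (-219 - 257)*((1 - 1*(-11)) + 244) = -476*((1 + 11) + 244) = -476*(12 + 244) = -476*256 = -121856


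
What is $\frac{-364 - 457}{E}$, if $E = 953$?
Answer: $- \frac{821}{953} \approx -0.86149$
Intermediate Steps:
$\frac{-364 - 457}{E} = \frac{-364 - 457}{953} = \left(-364 - 457\right) \frac{1}{953} = \left(-821\right) \frac{1}{953} = - \frac{821}{953}$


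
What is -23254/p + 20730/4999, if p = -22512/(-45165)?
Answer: -124995657365/2679464 ≈ -46650.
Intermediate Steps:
p = 7504/15055 (p = -22512*(-1/45165) = 7504/15055 ≈ 0.49844)
-23254/p + 20730/4999 = -23254/7504/15055 + 20730/4999 = -23254*15055/7504 + 20730*(1/4999) = -25006355/536 + 20730/4999 = -124995657365/2679464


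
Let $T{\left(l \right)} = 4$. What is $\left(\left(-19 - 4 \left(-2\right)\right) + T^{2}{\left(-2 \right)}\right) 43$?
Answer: $215$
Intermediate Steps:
$\left(\left(-19 - 4 \left(-2\right)\right) + T^{2}{\left(-2 \right)}\right) 43 = \left(\left(-19 - 4 \left(-2\right)\right) + 4^{2}\right) 43 = \left(\left(-19 - -8\right) + 16\right) 43 = \left(\left(-19 + 8\right) + 16\right) 43 = \left(-11 + 16\right) 43 = 5 \cdot 43 = 215$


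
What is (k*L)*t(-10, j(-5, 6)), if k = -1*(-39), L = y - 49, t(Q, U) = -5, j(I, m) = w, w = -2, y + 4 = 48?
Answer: 975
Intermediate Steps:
y = 44 (y = -4 + 48 = 44)
j(I, m) = -2
L = -5 (L = 44 - 49 = -5)
k = 39
(k*L)*t(-10, j(-5, 6)) = (39*(-5))*(-5) = -195*(-5) = 975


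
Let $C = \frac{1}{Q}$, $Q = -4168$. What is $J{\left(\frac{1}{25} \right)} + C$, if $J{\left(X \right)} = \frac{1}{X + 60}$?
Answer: $\frac{102699}{6256168} \approx 0.016416$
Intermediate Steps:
$C = - \frac{1}{4168}$ ($C = \frac{1}{-4168} = - \frac{1}{4168} \approx -0.00023992$)
$J{\left(X \right)} = \frac{1}{60 + X}$
$J{\left(\frac{1}{25} \right)} + C = \frac{1}{60 + \frac{1}{25}} - \frac{1}{4168} = \frac{1}{\frac{1501}{25}} - \frac{1}{4168} = \frac{25}{1501} - \frac{1}{4168} = \frac{102699}{6256168}$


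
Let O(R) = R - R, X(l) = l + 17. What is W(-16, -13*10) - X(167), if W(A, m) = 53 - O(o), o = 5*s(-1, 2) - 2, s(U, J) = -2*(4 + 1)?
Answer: -131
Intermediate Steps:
s(U, J) = -10 (s(U, J) = -2*5 = -10)
X(l) = 17 + l
o = -52 (o = 5*(-10) - 2 = -50 - 2 = -52)
O(R) = 0
W(A, m) = 53 (W(A, m) = 53 - 1*0 = 53 + 0 = 53)
W(-16, -13*10) - X(167) = 53 - (17 + 167) = 53 - 1*184 = 53 - 184 = -131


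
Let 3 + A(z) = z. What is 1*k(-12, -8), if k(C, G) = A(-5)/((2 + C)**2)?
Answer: -2/25 ≈ -0.080000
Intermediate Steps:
A(z) = -3 + z
k(C, G) = -8/(2 + C)**2 (k(C, G) = (-3 - 5)/((2 + C)**2) = -8/(2 + C)**2)
1*k(-12, -8) = 1*(-8/(2 - 12)**2) = 1*(-8/(-10)**2) = 1*(-8*1/100) = 1*(-2/25) = -2/25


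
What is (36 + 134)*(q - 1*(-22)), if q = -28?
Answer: -1020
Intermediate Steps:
(36 + 134)*(q - 1*(-22)) = (36 + 134)*(-28 - 1*(-22)) = 170*(-28 + 22) = 170*(-6) = -1020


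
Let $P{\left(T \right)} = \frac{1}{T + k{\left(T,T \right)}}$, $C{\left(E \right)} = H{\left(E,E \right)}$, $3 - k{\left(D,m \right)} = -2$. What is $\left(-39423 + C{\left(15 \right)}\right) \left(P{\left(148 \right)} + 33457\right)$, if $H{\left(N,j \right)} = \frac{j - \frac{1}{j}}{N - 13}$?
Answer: $- \frac{3026475610826}{2295} \approx -1.3187 \cdot 10^{9}$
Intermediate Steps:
$k{\left(D,m \right)} = 5$ ($k{\left(D,m \right)} = 3 - -2 = 3 + 2 = 5$)
$H{\left(N,j \right)} = \frac{j - \frac{1}{j}}{-13 + N}$
$C{\left(E \right)} = \frac{-1 + E^{2}}{E \left(-13 + E\right)}$
$P{\left(T \right)} = \frac{1}{5 + T}$ ($P{\left(T \right)} = \frac{1}{T + 5} = \frac{1}{5 + T}$)
$\left(-39423 + C{\left(15 \right)}\right) \left(P{\left(148 \right)} + 33457\right) = \left(-39423 + \frac{-1 + 15^{2}}{15 \left(-13 + 15\right)}\right) \left(\frac{1}{5 + 148} + 33457\right) = \left(-39423 + \frac{-1 + 225}{15 \cdot 2}\right) \left(\frac{1}{153} + 33457\right) = \left(-39423 + \frac{1}{15} \cdot \frac{1}{2} \cdot 224\right) \left(\frac{1}{153} + 33457\right) = \left(-39423 + \frac{112}{15}\right) \frac{5118922}{153} = \left(- \frac{591233}{15}\right) \frac{5118922}{153} = - \frac{3026475610826}{2295}$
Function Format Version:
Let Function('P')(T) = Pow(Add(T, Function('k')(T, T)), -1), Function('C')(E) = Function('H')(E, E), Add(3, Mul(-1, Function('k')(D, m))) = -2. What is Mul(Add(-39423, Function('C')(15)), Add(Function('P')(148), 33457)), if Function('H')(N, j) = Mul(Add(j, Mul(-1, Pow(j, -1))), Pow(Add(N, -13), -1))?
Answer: Rational(-3026475610826, 2295) ≈ -1.3187e+9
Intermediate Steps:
Function('k')(D, m) = 5 (Function('k')(D, m) = Add(3, Mul(-1, -2)) = Add(3, 2) = 5)
Function('H')(N, j) = Mul(Pow(Add(-13, N), -1), Add(j, Mul(-1, Pow(j, -1)))) (Function('H')(N, j) = Mul(Add(j, Mul(-1, Pow(j, -1))), Pow(Add(-13, N), -1)) = Mul(Pow(Add(-13, N), -1), Add(j, Mul(-1, Pow(j, -1)))))
Function('C')(E) = Mul(Pow(E, -1), Pow(Add(-13, E), -1), Add(-1, Pow(E, 2)))
Function('P')(T) = Pow(Add(5, T), -1) (Function('P')(T) = Pow(Add(T, 5), -1) = Pow(Add(5, T), -1))
Mul(Add(-39423, Function('C')(15)), Add(Function('P')(148), 33457)) = Mul(Add(-39423, Mul(Pow(15, -1), Pow(Add(-13, 15), -1), Add(-1, Pow(15, 2)))), Add(Pow(Add(5, 148), -1), 33457)) = Mul(Add(-39423, Mul(Rational(1, 15), Pow(2, -1), Add(-1, 225))), Add(Pow(153, -1), 33457)) = Mul(Add(-39423, Mul(Rational(1, 15), Rational(1, 2), 224)), Add(Rational(1, 153), 33457)) = Mul(Add(-39423, Rational(112, 15)), Rational(5118922, 153)) = Mul(Rational(-591233, 15), Rational(5118922, 153)) = Rational(-3026475610826, 2295)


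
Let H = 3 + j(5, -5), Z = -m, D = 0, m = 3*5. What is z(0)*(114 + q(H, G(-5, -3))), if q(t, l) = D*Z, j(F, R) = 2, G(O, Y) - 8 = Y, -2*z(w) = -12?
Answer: 684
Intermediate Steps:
z(w) = 6 (z(w) = -½*(-12) = 6)
G(O, Y) = 8 + Y
m = 15
Z = -15 (Z = -1*15 = -15)
H = 5 (H = 3 + 2 = 5)
q(t, l) = 0 (q(t, l) = 0*(-15) = 0)
z(0)*(114 + q(H, G(-5, -3))) = 6*(114 + 0) = 6*114 = 684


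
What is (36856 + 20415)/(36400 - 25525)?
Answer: 57271/10875 ≈ 5.2663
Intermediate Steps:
(36856 + 20415)/(36400 - 25525) = 57271/10875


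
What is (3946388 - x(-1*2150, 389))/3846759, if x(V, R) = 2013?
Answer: 3944375/3846759 ≈ 1.0254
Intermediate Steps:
(3946388 - x(-1*2150, 389))/3846759 = (3946388 - 1*2013)/3846759 = (3946388 - 2013)*(1/3846759) = 3944375*(1/3846759) = 3944375/3846759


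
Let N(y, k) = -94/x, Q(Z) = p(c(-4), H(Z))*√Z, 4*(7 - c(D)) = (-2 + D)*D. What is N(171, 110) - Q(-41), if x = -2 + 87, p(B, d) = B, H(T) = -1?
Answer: -94/85 - I*√41 ≈ -1.1059 - 6.4031*I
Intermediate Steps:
c(D) = 7 - D*(-2 + D)/4 (c(D) = 7 - (-2 + D)*D/4 = 7 - D*(-2 + D)/4)
x = 85
Q(Z) = √Z (Q(Z) = (7 + (½)*(-4) - ¼*(-4)²)*√Z = (7 - 2 - ¼*16)*√Z = (7 - 2 - 4)*√Z = 1*√Z = √Z)
N(y, k) = -94/85
N(171, 110) - Q(-41) = -94/85 - √(-41) = -94/85 - I*√41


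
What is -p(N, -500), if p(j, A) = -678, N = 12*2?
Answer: 678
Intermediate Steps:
N = 24
-p(N, -500) = -1*(-678) = 678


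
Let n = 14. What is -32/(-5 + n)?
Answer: -32/9 ≈ -3.5556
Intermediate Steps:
-32/(-5 + n) = -32/(-5 + 14) = -32/9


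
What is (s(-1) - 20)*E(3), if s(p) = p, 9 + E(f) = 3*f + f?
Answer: -63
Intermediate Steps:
E(f) = -9 + 4*f (E(f) = -9 + (3*f + f) = -9 + 4*f)
(s(-1) - 20)*E(3) = (-1 - 20)*(-9 + 4*3) = -21*(-9 + 12) = -21*3 = -63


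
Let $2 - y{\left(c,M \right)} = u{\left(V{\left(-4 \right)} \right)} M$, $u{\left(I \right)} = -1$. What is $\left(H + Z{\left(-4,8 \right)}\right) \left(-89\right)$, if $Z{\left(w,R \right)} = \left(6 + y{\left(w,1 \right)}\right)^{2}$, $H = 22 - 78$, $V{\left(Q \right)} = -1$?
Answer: $-2225$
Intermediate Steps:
$H = -56$
$y{\left(c,M \right)} = 2 + M$ ($y{\left(c,M \right)} = 2 - - M = 2 + M$)
$Z{\left(w,R \right)} = 81$ ($Z{\left(w,R \right)} = \left(6 + \left(2 + 1\right)\right)^{2} = \left(6 + 3\right)^{2} = 9^{2} = 81$)
$\left(H + Z{\left(-4,8 \right)}\right) \left(-89\right) = \left(-56 + 81\right) \left(-89\right) = 25 \left(-89\right) = -2225$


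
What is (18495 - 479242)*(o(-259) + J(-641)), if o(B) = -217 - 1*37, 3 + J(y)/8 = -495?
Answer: 1952645786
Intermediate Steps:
J(y) = -3984 (J(y) = -24 + 8*(-495) = -24 - 3960 = -3984)
o(B) = -254 (o(B) = -217 - 37 = -254)
(18495 - 479242)*(o(-259) + J(-641)) = (18495 - 479242)*(-254 - 3984) = -460747*(-4238) = 1952645786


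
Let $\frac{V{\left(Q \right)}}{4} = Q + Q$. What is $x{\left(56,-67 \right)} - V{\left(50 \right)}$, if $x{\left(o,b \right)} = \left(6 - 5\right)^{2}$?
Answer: $-399$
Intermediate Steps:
$V{\left(Q \right)} = 8 Q$ ($V{\left(Q \right)} = 4 \left(Q + Q\right) = 4 \cdot 2 Q = 8 Q$)
$x{\left(o,b \right)} = 1$ ($x{\left(o,b \right)} = 1^{2} = 1$)
$x{\left(56,-67 \right)} - V{\left(50 \right)} = 1 - 8 \cdot 50 = 1 - 400 = -399$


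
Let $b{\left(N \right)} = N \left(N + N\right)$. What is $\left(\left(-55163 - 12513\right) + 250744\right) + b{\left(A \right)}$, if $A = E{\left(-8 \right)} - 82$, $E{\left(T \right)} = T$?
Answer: $199268$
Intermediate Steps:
$A = -90$ ($A = -8 - 82 = -90$)
$b{\left(N \right)} = 2 N^{2}$ ($b{\left(N \right)} = N 2 N = 2 N^{2}$)
$\left(\left(-55163 - 12513\right) + 250744\right) + b{\left(A \right)} = \left(\left(-55163 - 12513\right) + 250744\right) + 2 \left(-90\right)^{2} = \left(-67676 + 250744\right) + 2 \cdot 8100 = 183068 + 16200 = 199268$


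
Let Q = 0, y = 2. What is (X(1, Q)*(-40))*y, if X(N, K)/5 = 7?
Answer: -2800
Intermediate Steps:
X(N, K) = 35 (X(N, K) = 5*7 = 35)
(X(1, Q)*(-40))*y = (35*(-40))*2 = -1400*2 = -2800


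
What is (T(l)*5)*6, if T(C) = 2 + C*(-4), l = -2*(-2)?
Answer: -420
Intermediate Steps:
l = 4
T(C) = 2 - 4*C
(T(l)*5)*6 = ((2 - 4*4)*5)*6 = ((2 - 16)*5)*6 = -14*5*6 = -70*6 = -420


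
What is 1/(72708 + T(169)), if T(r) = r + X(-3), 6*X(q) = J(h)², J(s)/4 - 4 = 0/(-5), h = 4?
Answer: 3/218759 ≈ 1.3714e-5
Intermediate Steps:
J(s) = 16 (J(s) = 16 + 4*(0/(-5)) = 16 + 4*(0*(-⅕)) = 16 + 4*0 = 16 + 0 = 16)
X(q) = 128/3 (X(q) = (⅙)*16² = (⅙)*256 = 128/3)
T(r) = 128/3 + r (T(r) = r + 128/3 = 128/3 + r)
1/(72708 + T(169)) = 1/(72708 + (128/3 + 169)) = 1/(72708 + 635/3) = 1/(218759/3) = 3/218759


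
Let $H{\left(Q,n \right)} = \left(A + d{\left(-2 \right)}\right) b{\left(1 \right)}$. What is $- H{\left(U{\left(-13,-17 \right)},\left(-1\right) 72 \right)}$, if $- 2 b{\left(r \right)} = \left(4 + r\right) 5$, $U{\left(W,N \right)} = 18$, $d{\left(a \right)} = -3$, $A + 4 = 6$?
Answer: $- \frac{25}{2} \approx -12.5$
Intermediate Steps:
$A = 2$ ($A = -4 + 6 = 2$)
$b{\left(r \right)} = -10 - \frac{5 r}{2}$ ($b{\left(r \right)} = - \frac{\left(4 + r\right) 5}{2} = - \frac{20 + 5 r}{2} = -10 - \frac{5 r}{2}$)
$H{\left(Q,n \right)} = \frac{25}{2}$ ($H{\left(Q,n \right)} = \left(2 - 3\right) \left(-10 - \frac{5}{2}\right) = - (-10 - \frac{5}{2}) = \left(-1\right) \left(- \frac{25}{2}\right) = \frac{25}{2}$)
$- H{\left(U{\left(-13,-17 \right)},\left(-1\right) 72 \right)} = \left(-1\right) \frac{25}{2} = - \frac{25}{2}$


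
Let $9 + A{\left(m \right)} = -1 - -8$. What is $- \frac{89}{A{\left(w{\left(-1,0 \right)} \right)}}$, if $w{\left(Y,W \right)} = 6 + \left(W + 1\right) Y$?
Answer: $\frac{89}{2} \approx 44.5$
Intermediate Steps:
$w{\left(Y,W \right)} = 6 + Y \left(1 + W\right)$ ($w{\left(Y,W \right)} = 6 + \left(1 + W\right) Y = 6 + Y \left(1 + W\right)$)
$A{\left(m \right)} = -2$ ($A{\left(m \right)} = -9 - -7 = -9 + \left(-1 + 8\right) = -9 + 7 = -2$)
$- \frac{89}{A{\left(w{\left(-1,0 \right)} \right)}} = - \frac{89}{-2} = \left(-89\right) \left(- \frac{1}{2}\right) = \frac{89}{2}$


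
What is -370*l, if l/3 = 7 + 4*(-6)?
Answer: 18870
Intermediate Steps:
l = -51 (l = 3*(7 + 4*(-6)) = 3*(7 - 24) = 3*(-17) = -51)
-370*l = -370*(-51) = 18870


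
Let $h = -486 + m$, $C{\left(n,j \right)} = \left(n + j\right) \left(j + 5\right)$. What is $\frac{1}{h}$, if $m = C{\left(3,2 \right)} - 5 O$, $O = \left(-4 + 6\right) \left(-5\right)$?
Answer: $- \frac{1}{401} \approx -0.0024938$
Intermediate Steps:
$O = -10$ ($O = 2 \left(-5\right) = -10$)
$C{\left(n,j \right)} = \left(5 + j\right) \left(j + n\right)$ ($C{\left(n,j \right)} = \left(j + n\right) \left(5 + j\right) = \left(5 + j\right) \left(j + n\right)$)
$m = 85$ ($m = \left(2^{2} + 5 \cdot 2 + 5 \cdot 3 + 2 \cdot 3\right) - -50 = \left(4 + 10 + 15 + 6\right) + 50 = 35 + 50 = 85$)
$h = -401$ ($h = -486 + 85 = -401$)
$\frac{1}{h} = \frac{1}{-401} = - \frac{1}{401}$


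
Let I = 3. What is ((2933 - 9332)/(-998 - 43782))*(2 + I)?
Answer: 6399/8956 ≈ 0.71449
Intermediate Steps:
((2933 - 9332)/(-998 - 43782))*(2 + I) = ((2933 - 9332)/(-998 - 43782))*(2 + 3) = -6399/(-44780)*5 = -6399*(-1/44780)*5 = (6399/44780)*5 = 6399/8956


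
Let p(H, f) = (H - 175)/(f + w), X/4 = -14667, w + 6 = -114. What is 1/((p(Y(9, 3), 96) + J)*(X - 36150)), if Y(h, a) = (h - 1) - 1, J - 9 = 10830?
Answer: -1/1028396028 ≈ -9.7239e-10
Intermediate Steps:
J = 10839 (J = 9 + 10830 = 10839)
w = -120 (w = -6 - 114 = -120)
X = -58668 (X = 4*(-14667) = -58668)
Y(h, a) = -2 + h (Y(h, a) = (-1 + h) - 1 = -2 + h)
p(H, f) = (-175 + H)/(-120 + f) (p(H, f) = (H - 175)/(f - 120) = (-175 + H)/(-120 + f))
1/((p(Y(9, 3), 96) + J)*(X - 36150)) = 1/(((-175 + (-2 + 9))/(-120 + 96) + 10839)*(-58668 - 36150)) = 1/(((-175 + 7)/(-24) + 10839)*(-94818)) = 1/((-1/24*(-168) + 10839)*(-94818)) = 1/((7 + 10839)*(-94818)) = 1/(10846*(-94818)) = 1/(-1028396028) = -1/1028396028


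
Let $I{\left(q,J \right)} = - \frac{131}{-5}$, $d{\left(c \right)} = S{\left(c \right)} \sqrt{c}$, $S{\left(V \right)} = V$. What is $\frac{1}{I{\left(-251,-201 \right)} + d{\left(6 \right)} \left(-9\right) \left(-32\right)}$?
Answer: $- \frac{655}{447880439} + \frac{43200 \sqrt{6}}{447880439} \approx 0.0002348$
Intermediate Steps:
$d{\left(c \right)} = c^{\frac{3}{2}}$ ($d{\left(c \right)} = c \sqrt{c} = c^{\frac{3}{2}}$)
$I{\left(q,J \right)} = \frac{131}{5}$ ($I{\left(q,J \right)} = \left(-131\right) \left(- \frac{1}{5}\right) = \frac{131}{5}$)
$\frac{1}{I{\left(-251,-201 \right)} + d{\left(6 \right)} \left(-9\right) \left(-32\right)} = \frac{1}{\frac{131}{5} + 6^{\frac{3}{2}} \left(-9\right) \left(-32\right)} = \frac{1}{\frac{131}{5} + 6 \sqrt{6} \left(-9\right) \left(-32\right)} = \frac{1}{\frac{131}{5} + - 54 \sqrt{6} \left(-32\right)} = \frac{1}{\frac{131}{5} + 1728 \sqrt{6}}$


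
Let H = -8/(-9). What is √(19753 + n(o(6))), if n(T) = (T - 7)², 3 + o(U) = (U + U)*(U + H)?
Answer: √225301/3 ≈ 158.22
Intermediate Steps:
H = 8/9 (H = -8*(-⅑) = 8/9 ≈ 0.88889)
o(U) = -3 + 2*U*(8/9 + U) (o(U) = -3 + (U + U)*(U + 8/9) = -3 + (2*U)*(8/9 + U) = -3 + 2*U*(8/9 + U))
n(T) = (-7 + T)²
√(19753 + n(o(6))) = √(19753 + (-7 + (-3 + 2*6² + (16/9)*6))²) = √(19753 + (-7 + (-3 + 2*36 + 32/3))²) = √(19753 + (-7 + (-3 + 72 + 32/3))²) = √(19753 + (-7 + 239/3)²) = √(19753 + (218/3)²) = √(19753 + 47524/9) = √(225301/9) = √225301/3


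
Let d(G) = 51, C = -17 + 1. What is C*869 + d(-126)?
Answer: -13853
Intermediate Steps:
C = -16
C*869 + d(-126) = -16*869 + 51 = -13904 + 51 = -13853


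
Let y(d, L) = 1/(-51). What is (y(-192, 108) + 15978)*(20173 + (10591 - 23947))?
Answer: 326765677/3 ≈ 1.0892e+8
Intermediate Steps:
y(d, L) = -1/51
(y(-192, 108) + 15978)*(20173 + (10591 - 23947)) = (-1/51 + 15978)*(20173 + (10591 - 23947)) = 814877*(20173 - 13356)/51 = (814877/51)*6817 = 326765677/3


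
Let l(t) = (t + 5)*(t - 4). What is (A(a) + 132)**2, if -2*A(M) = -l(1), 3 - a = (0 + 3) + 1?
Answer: 15129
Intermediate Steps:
a = -1 (a = 3 - ((0 + 3) + 1) = 3 - (3 + 1) = 3 - 1*4 = 3 - 4 = -1)
l(t) = (-4 + t)*(5 + t) (l(t) = (5 + t)*(-4 + t) = (-4 + t)*(5 + t))
A(M) = -9 (A(M) = -(-1)*(-20 + 1 + 1**2)/2 = -(-1)*(-20 + 1 + 1)/2 = -(-1)*(-18)/2 = -1/2*18 = -9)
(A(a) + 132)**2 = (-9 + 132)**2 = 123**2 = 15129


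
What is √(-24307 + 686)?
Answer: I*√23621 ≈ 153.69*I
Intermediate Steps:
√(-24307 + 686) = √(-23621) = I*√23621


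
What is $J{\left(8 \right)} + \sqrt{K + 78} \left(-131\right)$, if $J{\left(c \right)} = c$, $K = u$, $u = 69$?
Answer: $8 - 917 \sqrt{3} \approx -1580.3$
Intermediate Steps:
$K = 69$
$J{\left(8 \right)} + \sqrt{K + 78} \left(-131\right) = 8 + \sqrt{69 + 78} \left(-131\right) = 8 + \sqrt{147} \left(-131\right) = 8 + 7 \sqrt{3} \left(-131\right) = 8 - 917 \sqrt{3}$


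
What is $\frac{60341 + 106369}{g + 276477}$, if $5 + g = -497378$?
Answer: $- \frac{83355}{110453} \approx -0.75466$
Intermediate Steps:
$g = -497383$ ($g = -5 - 497378 = -497383$)
$\frac{60341 + 106369}{g + 276477} = \frac{60341 + 106369}{-497383 + 276477} = \frac{166710}{-220906} = 166710 \left(- \frac{1}{220906}\right) = - \frac{83355}{110453}$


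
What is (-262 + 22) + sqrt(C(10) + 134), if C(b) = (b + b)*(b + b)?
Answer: -240 + sqrt(534) ≈ -216.89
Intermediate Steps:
C(b) = 4*b**2 (C(b) = (2*b)*(2*b) = 4*b**2)
(-262 + 22) + sqrt(C(10) + 134) = (-262 + 22) + sqrt(4*10**2 + 134) = -240 + sqrt(4*100 + 134) = -240 + sqrt(400 + 134) = -240 + sqrt(534)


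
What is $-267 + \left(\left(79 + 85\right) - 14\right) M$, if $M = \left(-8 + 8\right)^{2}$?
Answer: $-267$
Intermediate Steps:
$M = 0$ ($M = 0^{2} = 0$)
$-267 + \left(\left(79 + 85\right) - 14\right) M = -267 + \left(\left(79 + 85\right) - 14\right) 0 = -267 + \left(164 - 14\right) 0 = -267 + 150 \cdot 0 = -267 + 0 = -267$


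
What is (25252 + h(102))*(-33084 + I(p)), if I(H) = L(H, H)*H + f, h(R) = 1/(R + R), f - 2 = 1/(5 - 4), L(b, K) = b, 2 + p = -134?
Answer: -75133300265/204 ≈ -3.6830e+8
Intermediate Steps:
p = -136 (p = -2 - 134 = -136)
f = 3 (f = 2 + 1/(5 - 4) = 2 + 1/1 = 2 + 1 = 3)
h(R) = 1/(2*R)
I(H) = 3 + H² (I(H) = H*H + 3 = H² + 3 = 3 + H²)
(25252 + h(102))*(-33084 + I(p)) = (25252 + (½)/102)*(-33084 + (3 + (-136)²)) = (25252 + (½)*(1/102))*(-33084 + (3 + 18496)) = (25252 + 1/204)*(-33084 + 18499) = (5151409/204)*(-14585) = -75133300265/204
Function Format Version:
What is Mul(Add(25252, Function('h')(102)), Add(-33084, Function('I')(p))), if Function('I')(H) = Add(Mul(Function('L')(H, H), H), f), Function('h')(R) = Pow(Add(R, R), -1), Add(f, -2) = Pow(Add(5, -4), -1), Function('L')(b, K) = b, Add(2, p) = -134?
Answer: Rational(-75133300265, 204) ≈ -3.6830e+8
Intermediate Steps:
p = -136 (p = Add(-2, -134) = -136)
f = 3 (f = Add(2, Pow(Add(5, -4), -1)) = Add(2, Pow(1, -1)) = Add(2, 1) = 3)
Function('h')(R) = Mul(Rational(1, 2), Pow(R, -1)) (Function('h')(R) = Pow(Mul(2, R), -1) = Mul(Rational(1, 2), Pow(R, -1)))
Function('I')(H) = Add(3, Pow(H, 2)) (Function('I')(H) = Add(Mul(H, H), 3) = Add(Pow(H, 2), 3) = Add(3, Pow(H, 2)))
Mul(Add(25252, Function('h')(102)), Add(-33084, Function('I')(p))) = Mul(Add(25252, Mul(Rational(1, 2), Pow(102, -1))), Add(-33084, Add(3, Pow(-136, 2)))) = Mul(Add(25252, Mul(Rational(1, 2), Rational(1, 102))), Add(-33084, Add(3, 18496))) = Mul(Add(25252, Rational(1, 204)), Add(-33084, 18499)) = Mul(Rational(5151409, 204), -14585) = Rational(-75133300265, 204)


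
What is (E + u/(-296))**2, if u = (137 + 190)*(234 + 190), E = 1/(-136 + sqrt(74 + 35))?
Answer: 101550651117025862/462833941761 + 637340258*sqrt(109)/12509025453 ≈ 2.1941e+5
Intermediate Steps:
E = 1/(-136 + sqrt(109)) ≈ -0.0079643
u = 138648 (u = 327*424 = 138648)
(E + u/(-296))**2 = ((-136/18387 - sqrt(109)/18387) + 138648/(-296))**2 = ((-136/18387 - sqrt(109)/18387) + 138648*(-1/296))**2 = ((-136/18387 - sqrt(109)/18387) - 17331/37)**2 = (-318670129/680319 - sqrt(109)/18387)**2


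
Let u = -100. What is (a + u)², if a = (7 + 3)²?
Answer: 0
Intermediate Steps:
a = 100 (a = 10² = 100)
(a + u)² = (100 - 100)² = 0² = 0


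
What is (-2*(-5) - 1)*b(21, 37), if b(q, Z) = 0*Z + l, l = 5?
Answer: 45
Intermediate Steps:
b(q, Z) = 5 (b(q, Z) = 0*Z + 5 = 0 + 5 = 5)
(-2*(-5) - 1)*b(21, 37) = (-2*(-5) - 1)*5 = (10 - 1)*5 = 9*5 = 45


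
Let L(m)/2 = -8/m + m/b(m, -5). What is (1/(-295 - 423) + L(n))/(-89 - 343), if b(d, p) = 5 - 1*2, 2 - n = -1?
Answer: 7183/930528 ≈ 0.0077193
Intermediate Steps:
n = 3 (n = 2 - 1*(-1) = 2 + 1 = 3)
b(d, p) = 3 (b(d, p) = 5 - 2 = 3)
L(m) = -16/m + 2*m/3 (L(m) = 2*(-8/m + m/3) = -16/m + 2*m/3)
(1/(-295 - 423) + L(n))/(-89 - 343) = (1/(-295 - 423) + (-16/3 + (2/3)*3))/(-89 - 343) = (1/(-718) + (-16*1/3 + 2))/(-432) = (-1/718 + (-16/3 + 2))*(-1/432) = (-1/718 - 10/3)*(-1/432) = -7183/2154*(-1/432) = 7183/930528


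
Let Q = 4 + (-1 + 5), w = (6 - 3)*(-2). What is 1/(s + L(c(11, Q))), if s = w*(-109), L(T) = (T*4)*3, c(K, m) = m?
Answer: 1/750 ≈ 0.0013333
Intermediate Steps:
w = -6 (w = 3*(-2) = -6)
Q = 8 (Q = 4 + 4 = 8)
L(T) = 12*T (L(T) = (4*T)*3 = 12*T)
s = 654 (s = -6*(-109) = 654)
1/(s + L(c(11, Q))) = 1/(654 + 12*8) = 1/(654 + 96) = 1/750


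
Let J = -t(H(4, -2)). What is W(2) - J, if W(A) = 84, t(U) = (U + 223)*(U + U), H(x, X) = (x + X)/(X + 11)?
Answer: 14840/81 ≈ 183.21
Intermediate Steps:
H(x, X) = (X + x)/(11 + X)
t(U) = 2*U*(223 + U) (t(U) = (223 + U)*(2*U) = 2*U*(223 + U))
J = -8036/81 (J = -2*(-2 + 4)/(11 - 2)*(223 + (-2 + 4)/(11 - 2)) = -2*2/9*(223 + 2/9) = -2*(⅑)*2*(223 + (⅑)*2) = -2*2*(223 + 2/9)/9 = -2*2*2009/(9*9) = -1*8036/81 = -8036/81 ≈ -99.210)
W(2) - J = 84 - 1*(-8036/81) = 84 + 8036/81 = 14840/81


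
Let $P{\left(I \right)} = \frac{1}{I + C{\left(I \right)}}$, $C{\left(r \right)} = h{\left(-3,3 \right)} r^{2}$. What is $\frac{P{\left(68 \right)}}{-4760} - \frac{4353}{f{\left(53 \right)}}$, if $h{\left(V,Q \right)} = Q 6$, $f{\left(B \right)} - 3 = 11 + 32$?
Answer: $- \frac{862999662023}{9119684000} \approx -94.63$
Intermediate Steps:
$f{\left(B \right)} = 46$ ($f{\left(B \right)} = 3 + \left(11 + 32\right) = 3 + 43 = 46$)
$h{\left(V,Q \right)} = 6 Q$
$C{\left(r \right)} = 18 r^{2}$ ($C{\left(r \right)} = 6 \cdot 3 r^{2} = 18 r^{2}$)
$P{\left(I \right)} = \frac{1}{I + 18 I^{2}}$
$\frac{P{\left(68 \right)}}{-4760} - \frac{4353}{f{\left(53 \right)}} = \frac{\frac{1}{68} \frac{1}{1 + 18 \cdot 68}}{-4760} - \frac{4353}{46} = \frac{1}{68 \left(1 + 1224\right)} \left(- \frac{1}{4760}\right) - \frac{4353}{46} = \frac{1}{68 \cdot 1225} \left(- \frac{1}{4760}\right) - \frac{4353}{46} = \frac{1}{68} \cdot \frac{1}{1225} \left(- \frac{1}{4760}\right) - \frac{4353}{46} = \frac{1}{83300} \left(- \frac{1}{4760}\right) - \frac{4353}{46} = - \frac{1}{396508000} - \frac{4353}{46} = - \frac{862999662023}{9119684000}$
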